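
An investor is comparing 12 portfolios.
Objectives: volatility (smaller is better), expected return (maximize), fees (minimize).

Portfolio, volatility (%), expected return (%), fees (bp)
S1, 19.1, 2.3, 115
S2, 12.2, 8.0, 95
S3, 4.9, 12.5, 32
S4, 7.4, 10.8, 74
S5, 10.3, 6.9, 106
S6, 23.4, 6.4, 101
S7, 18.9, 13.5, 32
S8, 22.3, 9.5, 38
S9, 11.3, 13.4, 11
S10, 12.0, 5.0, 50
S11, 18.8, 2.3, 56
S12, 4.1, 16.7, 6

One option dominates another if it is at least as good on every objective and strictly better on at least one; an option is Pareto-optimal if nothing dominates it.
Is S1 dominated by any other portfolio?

S2 vs S1: volatility 12.2≤19.1, expected return 8.0≥2.3, fees 95≤115 — S2 is at least as good on every objective and strictly better on at least one, so S2 dominates S1.

Yes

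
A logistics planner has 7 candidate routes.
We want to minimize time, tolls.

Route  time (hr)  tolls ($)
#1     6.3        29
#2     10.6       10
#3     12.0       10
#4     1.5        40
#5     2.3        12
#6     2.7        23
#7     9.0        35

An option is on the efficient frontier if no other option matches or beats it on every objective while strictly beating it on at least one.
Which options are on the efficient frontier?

#1: dominated by #5 (time 2.3≤6.3, tolls 12≤29).
#2: not dominated.
#3: dominated by #2 (time 10.6≤12.0, tolls 10≤10).
#4: not dominated (best time).
#5: not dominated.
#6: dominated by #5 (time 2.3≤2.7, tolls 12≤23).
#7: dominated by #1 (time 6.3≤9.0, tolls 29≤35).

#2, #4, #5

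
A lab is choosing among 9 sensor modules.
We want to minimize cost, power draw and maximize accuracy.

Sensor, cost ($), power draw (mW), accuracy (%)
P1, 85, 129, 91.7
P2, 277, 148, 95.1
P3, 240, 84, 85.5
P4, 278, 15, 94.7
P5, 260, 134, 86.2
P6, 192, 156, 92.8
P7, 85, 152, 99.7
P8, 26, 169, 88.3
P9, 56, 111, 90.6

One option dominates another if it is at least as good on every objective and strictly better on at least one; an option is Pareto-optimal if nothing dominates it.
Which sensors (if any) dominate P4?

none

P1: worse on power draw (129 vs 15).
P2: worse on power draw (148 vs 15).
P3: worse on power draw (84 vs 15).
P5: worse on power draw (134 vs 15).
P6: worse on power draw (156 vs 15).
P7: worse on power draw (152 vs 15).
P8: worse on power draw (169 vs 15).
P9: worse on power draw (111 vs 15).
No option dominates P4.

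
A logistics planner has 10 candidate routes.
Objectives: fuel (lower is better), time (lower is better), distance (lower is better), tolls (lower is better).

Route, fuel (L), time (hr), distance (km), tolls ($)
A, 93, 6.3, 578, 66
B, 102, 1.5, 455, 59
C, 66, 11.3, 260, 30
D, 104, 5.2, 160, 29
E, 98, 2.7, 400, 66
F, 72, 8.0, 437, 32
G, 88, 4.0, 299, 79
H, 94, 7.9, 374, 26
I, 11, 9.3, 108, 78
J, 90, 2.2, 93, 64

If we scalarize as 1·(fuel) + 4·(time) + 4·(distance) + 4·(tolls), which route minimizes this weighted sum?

A: 1·93 + 4·6.3 + 4·578 + 4·66 = 2694.2
B: 1·102 + 4·1.5 + 4·455 + 4·59 = 2164.0
C: 1·66 + 4·11.3 + 4·260 + 4·30 = 1271.2
D: 1·104 + 4·5.2 + 4·160 + 4·29 = 880.8
E: 1·98 + 4·2.7 + 4·400 + 4·66 = 1972.8
F: 1·72 + 4·8.0 + 4·437 + 4·32 = 1980.0
G: 1·88 + 4·4.0 + 4·299 + 4·79 = 1616.0
H: 1·94 + 4·7.9 + 4·374 + 4·26 = 1725.6
I: 1·11 + 4·9.3 + 4·108 + 4·78 = 792.2
J: 1·90 + 4·2.2 + 4·93 + 4·64 = 726.8
Lowest: J at 726.8.

J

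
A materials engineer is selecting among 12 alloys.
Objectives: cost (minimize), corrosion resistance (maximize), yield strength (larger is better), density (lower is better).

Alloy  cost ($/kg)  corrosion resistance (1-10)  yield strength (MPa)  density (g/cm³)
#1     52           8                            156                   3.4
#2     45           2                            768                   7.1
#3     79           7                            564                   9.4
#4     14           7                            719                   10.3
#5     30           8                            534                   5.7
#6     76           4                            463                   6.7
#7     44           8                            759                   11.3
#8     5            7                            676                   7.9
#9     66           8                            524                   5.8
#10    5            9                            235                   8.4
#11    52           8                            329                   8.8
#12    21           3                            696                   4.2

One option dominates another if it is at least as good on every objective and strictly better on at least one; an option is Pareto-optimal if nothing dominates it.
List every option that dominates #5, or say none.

none

#1: worse on cost (52 vs 30).
#2: worse on cost (45 vs 30).
#3: worse on cost (79 vs 30).
#4: worse on corrosion resistance (7 vs 8).
#6: worse on cost (76 vs 30).
#7: worse on cost (44 vs 30).
#8: worse on corrosion resistance (7 vs 8).
#9: worse on cost (66 vs 30).
#10: worse on yield strength (235 vs 534).
#11: worse on cost (52 vs 30).
#12: worse on corrosion resistance (3 vs 8).
No option dominates #5.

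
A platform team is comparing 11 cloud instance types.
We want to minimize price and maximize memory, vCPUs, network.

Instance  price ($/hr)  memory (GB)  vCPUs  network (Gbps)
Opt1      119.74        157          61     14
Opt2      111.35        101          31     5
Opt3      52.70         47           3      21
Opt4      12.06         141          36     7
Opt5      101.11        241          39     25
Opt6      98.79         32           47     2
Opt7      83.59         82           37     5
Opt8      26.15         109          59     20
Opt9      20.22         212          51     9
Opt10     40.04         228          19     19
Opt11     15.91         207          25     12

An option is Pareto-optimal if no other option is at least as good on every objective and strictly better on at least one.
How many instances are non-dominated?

Opt1: not dominated (best vCPUs).
Opt2: dominated by Opt4 (price 12.06≤111.35, memory 141≥101, vCPUs 36≥31, network 7≥5).
Opt3: not dominated.
Opt4: not dominated (best price).
Opt5: not dominated (best memory).
Opt6: dominated by Opt8 (price 26.15≤98.79, memory 109≥32, vCPUs 59≥47, network 20≥2).
Opt7: dominated by Opt8 (price 26.15≤83.59, memory 109≥82, vCPUs 59≥37, network 20≥5).
Opt8: not dominated.
Opt9: not dominated.
Opt10: not dominated.
Opt11: not dominated.
Pareto-optimal: Opt1, Opt3, Opt4, Opt5, Opt8, Opt9, Opt10, Opt11 → 8.

8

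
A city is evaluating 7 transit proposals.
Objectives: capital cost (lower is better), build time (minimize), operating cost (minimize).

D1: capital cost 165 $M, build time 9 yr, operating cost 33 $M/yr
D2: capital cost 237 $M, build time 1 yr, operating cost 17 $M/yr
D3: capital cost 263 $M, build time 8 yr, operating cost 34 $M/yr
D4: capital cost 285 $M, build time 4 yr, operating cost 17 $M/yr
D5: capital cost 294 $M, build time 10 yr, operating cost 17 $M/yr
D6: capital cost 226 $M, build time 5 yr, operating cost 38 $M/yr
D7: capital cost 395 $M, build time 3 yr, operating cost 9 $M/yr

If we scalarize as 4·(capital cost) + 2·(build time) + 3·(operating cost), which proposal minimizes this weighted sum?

D1

D1: 4·165 + 2·9 + 3·33 = 777
D2: 4·237 + 2·1 + 3·17 = 1001
D3: 4·263 + 2·8 + 3·34 = 1170
D4: 4·285 + 2·4 + 3·17 = 1199
D5: 4·294 + 2·10 + 3·17 = 1247
D6: 4·226 + 2·5 + 3·38 = 1028
D7: 4·395 + 2·3 + 3·9 = 1613
Lowest: D1 at 777.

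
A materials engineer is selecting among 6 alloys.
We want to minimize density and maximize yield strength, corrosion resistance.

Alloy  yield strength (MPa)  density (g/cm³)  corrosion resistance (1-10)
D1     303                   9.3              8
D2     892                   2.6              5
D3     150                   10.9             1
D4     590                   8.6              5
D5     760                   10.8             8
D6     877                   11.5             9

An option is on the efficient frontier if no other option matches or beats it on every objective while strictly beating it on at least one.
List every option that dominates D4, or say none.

D2: yield strength 892≥590, density 2.6≤8.6, corrosion resistance 5≥5 — dominates D4.
Others (D1, D3, D5, D6) are each worse than D4 on at least one objective.

D2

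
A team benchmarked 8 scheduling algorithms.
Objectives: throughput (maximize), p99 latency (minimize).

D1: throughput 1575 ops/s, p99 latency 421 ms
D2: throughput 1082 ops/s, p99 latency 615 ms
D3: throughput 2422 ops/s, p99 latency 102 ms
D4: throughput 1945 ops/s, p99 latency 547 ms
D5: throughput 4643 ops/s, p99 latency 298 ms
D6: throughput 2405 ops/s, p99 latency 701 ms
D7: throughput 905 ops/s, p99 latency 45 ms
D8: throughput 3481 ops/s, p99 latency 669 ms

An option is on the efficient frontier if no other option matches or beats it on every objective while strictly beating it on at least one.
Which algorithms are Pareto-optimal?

D3, D5, D7

D1: dominated by D3 (throughput 2422≥1575, p99 latency 102≤421).
D2: dominated by D1 (throughput 1575≥1082, p99 latency 421≤615).
D3: not dominated.
D4: dominated by D3 (throughput 2422≥1945, p99 latency 102≤547).
D5: not dominated (best throughput).
D6: dominated by D3 (throughput 2422≥2405, p99 latency 102≤701).
D7: not dominated (best p99 latency).
D8: dominated by D5 (throughput 4643≥3481, p99 latency 298≤669).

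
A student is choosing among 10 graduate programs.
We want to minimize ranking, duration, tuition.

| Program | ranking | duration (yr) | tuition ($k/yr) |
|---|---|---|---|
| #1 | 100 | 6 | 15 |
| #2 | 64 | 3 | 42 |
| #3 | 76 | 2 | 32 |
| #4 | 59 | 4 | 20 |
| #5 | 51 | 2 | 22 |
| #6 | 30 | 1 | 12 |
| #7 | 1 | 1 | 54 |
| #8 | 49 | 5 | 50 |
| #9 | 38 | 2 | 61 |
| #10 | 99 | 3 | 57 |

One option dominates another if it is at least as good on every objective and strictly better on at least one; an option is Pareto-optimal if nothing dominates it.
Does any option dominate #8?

#6 vs #8: ranking 30≤49, duration 1≤5, tuition 12≤50 — #6 is at least as good on every objective and strictly better on at least one, so #6 dominates #8.

Yes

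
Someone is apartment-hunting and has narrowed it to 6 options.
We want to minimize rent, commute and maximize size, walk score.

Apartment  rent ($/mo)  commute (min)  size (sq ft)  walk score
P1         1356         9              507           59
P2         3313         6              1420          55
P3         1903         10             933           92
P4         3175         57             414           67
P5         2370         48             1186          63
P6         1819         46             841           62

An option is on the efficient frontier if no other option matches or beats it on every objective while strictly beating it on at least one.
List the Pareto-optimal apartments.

P1: not dominated (best rent).
P2: not dominated (best commute).
P3: not dominated (best walk score).
P4: dominated by P3 (rent 1903≤3175, commute 10≤57, size 933≥414, walk score 92≥67).
P5: not dominated.
P6: not dominated.

P1, P2, P3, P5, P6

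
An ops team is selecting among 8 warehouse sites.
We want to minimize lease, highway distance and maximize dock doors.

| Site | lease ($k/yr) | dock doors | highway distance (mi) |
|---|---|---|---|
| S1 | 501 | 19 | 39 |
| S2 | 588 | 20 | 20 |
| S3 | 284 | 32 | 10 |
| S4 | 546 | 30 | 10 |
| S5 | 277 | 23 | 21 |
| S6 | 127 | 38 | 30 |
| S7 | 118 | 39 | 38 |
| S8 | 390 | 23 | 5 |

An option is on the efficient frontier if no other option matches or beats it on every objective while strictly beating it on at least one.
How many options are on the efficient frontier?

5

S1: dominated by S3 (lease 284≤501, dock doors 32≥19, highway distance 10≤39).
S2: dominated by S3 (lease 284≤588, dock doors 32≥20, highway distance 10≤20).
S3: not dominated.
S4: dominated by S3 (lease 284≤546, dock doors 32≥30, highway distance 10≤10).
S5: not dominated.
S6: not dominated.
S7: not dominated (best lease).
S8: not dominated (best highway distance).
Pareto-optimal: S3, S5, S6, S7, S8 → 5.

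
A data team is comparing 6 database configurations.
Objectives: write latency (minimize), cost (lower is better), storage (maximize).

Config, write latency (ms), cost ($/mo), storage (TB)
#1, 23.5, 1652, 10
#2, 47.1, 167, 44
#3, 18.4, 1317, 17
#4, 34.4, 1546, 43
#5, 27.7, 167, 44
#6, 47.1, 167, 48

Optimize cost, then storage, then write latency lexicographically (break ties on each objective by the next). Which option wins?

First minimize cost: best is 167, kept {#2, #5, #6}.
Then maximize storage: best is 48, kept {#6}.

#6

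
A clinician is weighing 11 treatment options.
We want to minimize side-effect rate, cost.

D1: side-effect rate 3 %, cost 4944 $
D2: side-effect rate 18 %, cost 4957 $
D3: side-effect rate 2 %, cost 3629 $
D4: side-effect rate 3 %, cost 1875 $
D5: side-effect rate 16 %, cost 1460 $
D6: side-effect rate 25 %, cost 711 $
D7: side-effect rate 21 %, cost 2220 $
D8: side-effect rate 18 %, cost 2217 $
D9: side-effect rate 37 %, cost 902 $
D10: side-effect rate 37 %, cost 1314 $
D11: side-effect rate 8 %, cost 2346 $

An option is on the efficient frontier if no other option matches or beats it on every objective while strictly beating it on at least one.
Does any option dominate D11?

Yes

D4 vs D11: side-effect rate 3≤8, cost 1875≤2346 — D4 is at least as good on every objective and strictly better on at least one, so D4 dominates D11.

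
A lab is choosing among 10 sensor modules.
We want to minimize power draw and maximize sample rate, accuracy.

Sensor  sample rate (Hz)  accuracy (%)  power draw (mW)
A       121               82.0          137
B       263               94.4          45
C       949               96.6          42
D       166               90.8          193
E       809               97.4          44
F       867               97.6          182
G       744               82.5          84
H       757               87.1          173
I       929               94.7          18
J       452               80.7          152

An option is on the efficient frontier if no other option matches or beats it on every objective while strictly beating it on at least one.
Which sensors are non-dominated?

A: dominated by B (sample rate 263≥121, accuracy 94.4≥82.0, power draw 45≤137).
B: dominated by C (sample rate 949≥263, accuracy 96.6≥94.4, power draw 42≤45).
C: not dominated (best sample rate).
D: dominated by B (sample rate 263≥166, accuracy 94.4≥90.8, power draw 45≤193).
E: not dominated.
F: not dominated (best accuracy).
G: dominated by C (sample rate 949≥744, accuracy 96.6≥82.5, power draw 42≤84).
H: dominated by C (sample rate 949≥757, accuracy 96.6≥87.1, power draw 42≤173).
I: not dominated (best power draw).
J: dominated by C (sample rate 949≥452, accuracy 96.6≥80.7, power draw 42≤152).

C, E, F, I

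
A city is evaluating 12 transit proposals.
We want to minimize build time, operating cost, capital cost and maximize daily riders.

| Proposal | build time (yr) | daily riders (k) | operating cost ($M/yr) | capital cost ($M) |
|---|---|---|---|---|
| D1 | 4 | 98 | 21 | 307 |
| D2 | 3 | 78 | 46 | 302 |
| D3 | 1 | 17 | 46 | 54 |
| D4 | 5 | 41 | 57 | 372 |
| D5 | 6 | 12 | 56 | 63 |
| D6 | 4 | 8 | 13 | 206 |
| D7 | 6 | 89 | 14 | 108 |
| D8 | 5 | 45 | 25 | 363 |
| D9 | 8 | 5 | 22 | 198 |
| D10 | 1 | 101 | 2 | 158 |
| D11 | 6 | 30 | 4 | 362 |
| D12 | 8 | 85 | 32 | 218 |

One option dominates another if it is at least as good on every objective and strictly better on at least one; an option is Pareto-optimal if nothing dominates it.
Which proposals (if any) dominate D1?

D10: build time 1≤4, daily riders 101≥98, operating cost 2≤21, capital cost 158≤307 — dominates D1.
Others (D2, D3, D4, D5, D6, D7, D8, D9, D11, D12) are each worse than D1 on at least one objective.

D10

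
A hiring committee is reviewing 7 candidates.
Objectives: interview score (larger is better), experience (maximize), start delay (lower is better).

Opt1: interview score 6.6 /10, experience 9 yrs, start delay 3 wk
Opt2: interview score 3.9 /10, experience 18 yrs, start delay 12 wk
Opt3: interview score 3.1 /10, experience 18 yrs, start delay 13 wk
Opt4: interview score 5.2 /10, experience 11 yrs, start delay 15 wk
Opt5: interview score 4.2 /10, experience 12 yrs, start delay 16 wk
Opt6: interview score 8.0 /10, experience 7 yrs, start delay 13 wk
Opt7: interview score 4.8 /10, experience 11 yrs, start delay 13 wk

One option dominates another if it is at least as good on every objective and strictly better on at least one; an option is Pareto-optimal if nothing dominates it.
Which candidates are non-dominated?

Opt1: not dominated (best start delay).
Opt2: not dominated.
Opt3: dominated by Opt2 (interview score 3.9≥3.1, experience 18≥18, start delay 12≤13).
Opt4: not dominated.
Opt5: not dominated.
Opt6: not dominated (best interview score).
Opt7: not dominated.

Opt1, Opt2, Opt4, Opt5, Opt6, Opt7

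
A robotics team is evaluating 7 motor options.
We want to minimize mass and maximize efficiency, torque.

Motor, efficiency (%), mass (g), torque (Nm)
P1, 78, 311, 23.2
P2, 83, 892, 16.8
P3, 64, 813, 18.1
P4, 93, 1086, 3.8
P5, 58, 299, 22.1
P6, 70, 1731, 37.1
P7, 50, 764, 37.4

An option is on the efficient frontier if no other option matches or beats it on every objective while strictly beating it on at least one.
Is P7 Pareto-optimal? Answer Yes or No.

P1: worse on torque (23.2 vs 37.4).
P2: worse on mass (892 vs 764).
P3: worse on mass (813 vs 764).
P4: worse on mass (1086 vs 764).
P5: worse on torque (22.1 vs 37.4).
P6: worse on mass (1731 vs 764).
No option is at least as good as P7 on every objective and strictly better on one.

Yes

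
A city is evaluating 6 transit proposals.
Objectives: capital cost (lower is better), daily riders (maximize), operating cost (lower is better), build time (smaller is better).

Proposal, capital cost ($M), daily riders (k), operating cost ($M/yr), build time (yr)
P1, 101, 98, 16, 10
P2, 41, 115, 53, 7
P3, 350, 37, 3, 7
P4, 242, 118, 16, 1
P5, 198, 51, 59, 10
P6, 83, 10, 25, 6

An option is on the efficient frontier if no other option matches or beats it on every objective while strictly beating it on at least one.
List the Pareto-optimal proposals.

P1, P2, P3, P4, P6

P1: not dominated.
P2: not dominated (best capital cost).
P3: not dominated (best operating cost).
P4: not dominated (best daily riders).
P5: dominated by P1 (capital cost 101≤198, daily riders 98≥51, operating cost 16≤59, build time 10≤10).
P6: not dominated.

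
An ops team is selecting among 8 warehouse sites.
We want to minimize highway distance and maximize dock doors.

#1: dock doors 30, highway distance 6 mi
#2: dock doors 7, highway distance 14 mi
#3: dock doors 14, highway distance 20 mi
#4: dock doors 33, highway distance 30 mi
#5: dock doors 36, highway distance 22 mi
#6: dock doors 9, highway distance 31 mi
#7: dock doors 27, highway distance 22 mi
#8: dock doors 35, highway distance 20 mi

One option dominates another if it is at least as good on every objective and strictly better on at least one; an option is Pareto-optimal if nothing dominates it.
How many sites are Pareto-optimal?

#1: not dominated (best highway distance).
#2: dominated by #1 (dock doors 30≥7, highway distance 6≤14).
#3: dominated by #1 (dock doors 30≥14, highway distance 6≤20).
#4: dominated by #5 (dock doors 36≥33, highway distance 22≤30).
#5: not dominated (best dock doors).
#6: dominated by #1 (dock doors 30≥9, highway distance 6≤31).
#7: dominated by #1 (dock doors 30≥27, highway distance 6≤22).
#8: not dominated.
Pareto-optimal: #1, #5, #8 → 3.

3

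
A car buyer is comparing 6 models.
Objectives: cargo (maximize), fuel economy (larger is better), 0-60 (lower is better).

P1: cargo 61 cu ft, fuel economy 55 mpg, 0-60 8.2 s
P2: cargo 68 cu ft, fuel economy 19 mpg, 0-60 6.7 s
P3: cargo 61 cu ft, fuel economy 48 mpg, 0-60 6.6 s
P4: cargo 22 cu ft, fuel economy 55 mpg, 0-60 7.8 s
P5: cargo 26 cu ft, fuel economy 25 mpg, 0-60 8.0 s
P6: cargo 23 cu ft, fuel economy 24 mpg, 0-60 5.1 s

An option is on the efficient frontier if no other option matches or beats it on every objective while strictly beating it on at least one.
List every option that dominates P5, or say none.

P3

P3: cargo 61≥26, fuel economy 48≥25, 0-60 6.6≤8.0 — dominates P5.
Others (P1, P2, P4, P6) are each worse than P5 on at least one objective.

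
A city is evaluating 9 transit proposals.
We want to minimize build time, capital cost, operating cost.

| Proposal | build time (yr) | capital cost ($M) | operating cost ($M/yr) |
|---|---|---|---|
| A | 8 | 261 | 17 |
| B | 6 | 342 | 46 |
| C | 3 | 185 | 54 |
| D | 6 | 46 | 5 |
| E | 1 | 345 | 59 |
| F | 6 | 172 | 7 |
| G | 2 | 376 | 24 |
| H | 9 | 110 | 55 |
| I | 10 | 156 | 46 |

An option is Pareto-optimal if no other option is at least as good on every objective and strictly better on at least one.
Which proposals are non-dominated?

C, D, E, G

A: dominated by D (build time 6≤8, capital cost 46≤261, operating cost 5≤17).
B: dominated by D (build time 6≤6, capital cost 46≤342, operating cost 5≤46).
C: not dominated.
D: not dominated (best capital cost).
E: not dominated (best build time).
F: dominated by D (build time 6≤6, capital cost 46≤172, operating cost 5≤7).
G: not dominated.
H: dominated by D (build time 6≤9, capital cost 46≤110, operating cost 5≤55).
I: dominated by D (build time 6≤10, capital cost 46≤156, operating cost 5≤46).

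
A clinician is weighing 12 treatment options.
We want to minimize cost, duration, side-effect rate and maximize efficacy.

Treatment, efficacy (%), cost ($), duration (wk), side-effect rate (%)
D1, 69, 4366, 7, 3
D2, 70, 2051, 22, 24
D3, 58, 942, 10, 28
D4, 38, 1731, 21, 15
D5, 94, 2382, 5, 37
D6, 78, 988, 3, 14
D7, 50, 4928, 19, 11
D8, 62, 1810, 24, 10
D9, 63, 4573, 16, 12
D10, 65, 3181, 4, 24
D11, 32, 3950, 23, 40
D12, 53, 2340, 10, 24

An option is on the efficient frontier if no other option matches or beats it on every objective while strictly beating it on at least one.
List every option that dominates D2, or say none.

D6

D6: efficacy 78≥70, cost 988≤2051, duration 3≤22, side-effect rate 14≤24 — dominates D2.
Others (D1, D3, D4, D5, D7, D8, D9, D10, D11, D12) are each worse than D2 on at least one objective.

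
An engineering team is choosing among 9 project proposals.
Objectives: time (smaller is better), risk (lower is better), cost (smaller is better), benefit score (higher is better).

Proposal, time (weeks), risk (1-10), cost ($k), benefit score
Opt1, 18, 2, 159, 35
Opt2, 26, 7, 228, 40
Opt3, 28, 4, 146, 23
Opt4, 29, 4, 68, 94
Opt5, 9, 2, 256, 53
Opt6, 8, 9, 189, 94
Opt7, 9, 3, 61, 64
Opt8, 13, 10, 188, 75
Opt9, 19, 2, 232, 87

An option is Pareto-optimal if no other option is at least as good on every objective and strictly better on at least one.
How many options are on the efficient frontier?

7

Opt1: not dominated.
Opt2: dominated by Opt7 (time 9≤26, risk 3≤7, cost 61≤228, benefit score 64≥40).
Opt3: dominated by Opt7 (time 9≤28, risk 3≤4, cost 61≤146, benefit score 64≥23).
Opt4: not dominated.
Opt5: not dominated.
Opt6: not dominated (best time).
Opt7: not dominated (best cost).
Opt8: not dominated.
Opt9: not dominated.
Pareto-optimal: Opt1, Opt4, Opt5, Opt6, Opt7, Opt8, Opt9 → 7.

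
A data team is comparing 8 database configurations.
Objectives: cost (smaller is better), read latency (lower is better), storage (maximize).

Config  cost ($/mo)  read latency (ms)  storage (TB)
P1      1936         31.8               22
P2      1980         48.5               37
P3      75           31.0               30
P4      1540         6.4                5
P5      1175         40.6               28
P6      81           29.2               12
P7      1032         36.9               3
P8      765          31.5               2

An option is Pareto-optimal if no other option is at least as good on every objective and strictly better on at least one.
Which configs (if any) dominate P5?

P3

P3: cost 75≤1175, read latency 31.0≤40.6, storage 30≥28 — dominates P5.
Others (P1, P2, P4, P6, P7, P8) are each worse than P5 on at least one objective.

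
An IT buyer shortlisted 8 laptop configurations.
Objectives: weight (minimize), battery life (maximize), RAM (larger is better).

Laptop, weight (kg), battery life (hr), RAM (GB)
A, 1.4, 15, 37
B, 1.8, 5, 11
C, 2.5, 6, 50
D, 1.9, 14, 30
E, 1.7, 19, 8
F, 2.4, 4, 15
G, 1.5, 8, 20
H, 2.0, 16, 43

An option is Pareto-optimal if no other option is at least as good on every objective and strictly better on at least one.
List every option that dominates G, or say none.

A

A: weight 1.4≤1.5, battery life 15≥8, RAM 37≥20 — dominates G.
Others (B, C, D, E, F, H) are each worse than G on at least one objective.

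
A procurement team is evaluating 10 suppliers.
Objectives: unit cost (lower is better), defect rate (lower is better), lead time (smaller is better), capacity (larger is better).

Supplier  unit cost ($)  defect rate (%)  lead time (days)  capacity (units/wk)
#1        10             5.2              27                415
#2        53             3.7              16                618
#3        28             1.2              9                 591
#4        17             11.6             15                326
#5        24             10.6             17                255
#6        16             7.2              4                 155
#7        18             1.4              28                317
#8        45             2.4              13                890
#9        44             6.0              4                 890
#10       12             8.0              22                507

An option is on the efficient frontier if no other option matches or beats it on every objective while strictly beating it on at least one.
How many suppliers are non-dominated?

9

#1: not dominated (best unit cost).
#2: dominated by #8 (unit cost 45≤53, defect rate 2.4≤3.7, lead time 13≤16, capacity 890≥618).
#3: not dominated (best defect rate).
#4: not dominated.
#5: not dominated.
#6: not dominated.
#7: not dominated.
#8: not dominated.
#9: not dominated.
#10: not dominated.
Pareto-optimal: #1, #3, #4, #5, #6, #7, #8, #9, #10 → 9.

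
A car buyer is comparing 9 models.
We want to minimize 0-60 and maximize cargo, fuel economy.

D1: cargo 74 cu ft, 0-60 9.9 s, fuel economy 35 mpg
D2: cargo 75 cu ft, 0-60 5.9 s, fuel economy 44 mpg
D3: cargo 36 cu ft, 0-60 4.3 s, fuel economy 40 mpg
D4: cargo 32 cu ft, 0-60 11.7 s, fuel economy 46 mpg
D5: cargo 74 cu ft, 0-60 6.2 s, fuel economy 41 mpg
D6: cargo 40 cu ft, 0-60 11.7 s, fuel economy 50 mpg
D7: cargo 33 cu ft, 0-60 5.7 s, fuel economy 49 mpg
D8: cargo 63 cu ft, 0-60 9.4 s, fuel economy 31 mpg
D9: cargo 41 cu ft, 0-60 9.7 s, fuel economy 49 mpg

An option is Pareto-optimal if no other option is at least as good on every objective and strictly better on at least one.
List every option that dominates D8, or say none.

D2, D5

D2: cargo 75≥63, 0-60 5.9≤9.4, fuel economy 44≥31 — dominates D8.
D5: cargo 74≥63, 0-60 6.2≤9.4, fuel economy 41≥31 — dominates D8.
Others (D1, D3, D4, D6, D7, D9) are each worse than D8 on at least one objective.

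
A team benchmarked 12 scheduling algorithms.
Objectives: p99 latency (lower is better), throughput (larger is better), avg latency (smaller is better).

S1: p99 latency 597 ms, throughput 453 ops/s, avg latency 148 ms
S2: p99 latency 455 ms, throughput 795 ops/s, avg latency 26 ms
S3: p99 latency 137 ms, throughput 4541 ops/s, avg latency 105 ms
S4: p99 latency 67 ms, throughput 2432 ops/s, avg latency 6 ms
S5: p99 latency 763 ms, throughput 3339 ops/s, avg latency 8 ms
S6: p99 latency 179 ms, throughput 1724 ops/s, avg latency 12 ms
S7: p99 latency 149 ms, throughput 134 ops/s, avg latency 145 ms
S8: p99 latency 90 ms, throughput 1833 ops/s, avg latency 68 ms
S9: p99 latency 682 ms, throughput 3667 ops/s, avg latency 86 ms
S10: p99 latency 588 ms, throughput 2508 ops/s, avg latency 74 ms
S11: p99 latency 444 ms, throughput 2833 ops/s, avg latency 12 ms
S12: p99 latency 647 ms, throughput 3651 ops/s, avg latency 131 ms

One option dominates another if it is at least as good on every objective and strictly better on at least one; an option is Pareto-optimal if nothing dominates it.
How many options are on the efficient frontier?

5

S1: dominated by S2 (p99 latency 455≤597, throughput 795≥453, avg latency 26≤148).
S2: dominated by S4 (p99 latency 67≤455, throughput 2432≥795, avg latency 6≤26).
S3: not dominated (best throughput).
S4: not dominated (best p99 latency).
S5: not dominated.
S6: dominated by S4 (p99 latency 67≤179, throughput 2432≥1724, avg latency 6≤12).
S7: dominated by S3 (p99 latency 137≤149, throughput 4541≥134, avg latency 105≤145).
S8: dominated by S4 (p99 latency 67≤90, throughput 2432≥1833, avg latency 6≤68).
S9: not dominated.
S10: dominated by S11 (p99 latency 444≤588, throughput 2833≥2508, avg latency 12≤74).
S11: not dominated.
S12: dominated by S3 (p99 latency 137≤647, throughput 4541≥3651, avg latency 105≤131).
Pareto-optimal: S3, S4, S5, S9, S11 → 5.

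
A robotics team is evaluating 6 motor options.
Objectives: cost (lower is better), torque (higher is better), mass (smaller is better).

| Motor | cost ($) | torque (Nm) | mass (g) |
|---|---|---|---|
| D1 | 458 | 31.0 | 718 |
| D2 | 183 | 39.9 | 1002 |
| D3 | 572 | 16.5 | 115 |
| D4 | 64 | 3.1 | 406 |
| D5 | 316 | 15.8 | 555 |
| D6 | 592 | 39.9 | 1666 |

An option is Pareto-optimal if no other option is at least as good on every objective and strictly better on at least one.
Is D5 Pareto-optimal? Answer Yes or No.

D1: worse on cost (458 vs 316).
D2: worse on mass (1002 vs 555).
D3: worse on cost (572 vs 316).
D4: worse on torque (3.1 vs 15.8).
D6: worse on cost (592 vs 316).
No option is at least as good as D5 on every objective and strictly better on one.

Yes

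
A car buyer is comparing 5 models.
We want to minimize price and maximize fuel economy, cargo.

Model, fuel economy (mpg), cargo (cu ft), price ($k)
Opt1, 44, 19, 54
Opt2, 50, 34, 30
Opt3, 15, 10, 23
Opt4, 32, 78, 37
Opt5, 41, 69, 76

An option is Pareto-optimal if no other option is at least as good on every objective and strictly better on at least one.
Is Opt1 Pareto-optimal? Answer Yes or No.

Opt2 vs Opt1: fuel economy 50≥44, cargo 34≥19, price 30≤54 — Opt2 is at least as good on every objective and strictly better on at least one, so Opt2 dominates Opt1.

No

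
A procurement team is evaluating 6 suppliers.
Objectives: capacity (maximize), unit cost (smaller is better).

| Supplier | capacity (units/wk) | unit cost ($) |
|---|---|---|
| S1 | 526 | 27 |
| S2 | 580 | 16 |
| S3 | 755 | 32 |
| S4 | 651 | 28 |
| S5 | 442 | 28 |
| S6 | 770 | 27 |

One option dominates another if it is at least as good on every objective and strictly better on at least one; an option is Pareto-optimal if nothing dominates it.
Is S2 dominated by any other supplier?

No

S1: worse on capacity (526 vs 580).
S3: worse on unit cost (32 vs 16).
S4: worse on unit cost (28 vs 16).
S5: worse on capacity (442 vs 580).
S6: worse on unit cost (27 vs 16).
No option is at least as good as S2 on every objective and strictly better on one.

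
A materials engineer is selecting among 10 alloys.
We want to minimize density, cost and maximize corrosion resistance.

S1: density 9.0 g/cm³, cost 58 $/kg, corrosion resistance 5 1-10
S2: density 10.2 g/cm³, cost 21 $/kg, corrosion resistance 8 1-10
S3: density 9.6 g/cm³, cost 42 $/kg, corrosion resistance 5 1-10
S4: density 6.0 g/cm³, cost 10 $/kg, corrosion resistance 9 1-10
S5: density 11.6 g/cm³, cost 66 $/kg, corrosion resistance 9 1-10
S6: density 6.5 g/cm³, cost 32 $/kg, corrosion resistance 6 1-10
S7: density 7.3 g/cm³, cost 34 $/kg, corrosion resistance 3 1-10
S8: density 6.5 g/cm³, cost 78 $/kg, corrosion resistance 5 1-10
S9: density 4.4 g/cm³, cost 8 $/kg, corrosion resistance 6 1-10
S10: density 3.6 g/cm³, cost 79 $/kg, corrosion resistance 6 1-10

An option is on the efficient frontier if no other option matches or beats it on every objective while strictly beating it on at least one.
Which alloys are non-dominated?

S1: dominated by S4 (density 6.0≤9.0, cost 10≤58, corrosion resistance 9≥5).
S2: dominated by S4 (density 6.0≤10.2, cost 10≤21, corrosion resistance 9≥8).
S3: dominated by S4 (density 6.0≤9.6, cost 10≤42, corrosion resistance 9≥5).
S4: not dominated.
S5: dominated by S4 (density 6.0≤11.6, cost 10≤66, corrosion resistance 9≥9).
S6: dominated by S4 (density 6.0≤6.5, cost 10≤32, corrosion resistance 9≥6).
S7: dominated by S4 (density 6.0≤7.3, cost 10≤34, corrosion resistance 9≥3).
S8: dominated by S4 (density 6.0≤6.5, cost 10≤78, corrosion resistance 9≥5).
S9: not dominated (best cost).
S10: not dominated (best density).

S4, S9, S10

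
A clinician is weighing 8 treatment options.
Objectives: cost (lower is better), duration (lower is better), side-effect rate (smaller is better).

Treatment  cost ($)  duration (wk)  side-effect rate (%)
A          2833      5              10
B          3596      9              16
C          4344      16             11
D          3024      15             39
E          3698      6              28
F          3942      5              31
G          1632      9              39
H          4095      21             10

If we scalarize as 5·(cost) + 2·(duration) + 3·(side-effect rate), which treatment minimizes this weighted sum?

A: 5·2833 + 2·5 + 3·10 = 14205
B: 5·3596 + 2·9 + 3·16 = 18046
C: 5·4344 + 2·16 + 3·11 = 21785
D: 5·3024 + 2·15 + 3·39 = 15267
E: 5·3698 + 2·6 + 3·28 = 18586
F: 5·3942 + 2·5 + 3·31 = 19813
G: 5·1632 + 2·9 + 3·39 = 8295
H: 5·4095 + 2·21 + 3·10 = 20547
Lowest: G at 8295.

G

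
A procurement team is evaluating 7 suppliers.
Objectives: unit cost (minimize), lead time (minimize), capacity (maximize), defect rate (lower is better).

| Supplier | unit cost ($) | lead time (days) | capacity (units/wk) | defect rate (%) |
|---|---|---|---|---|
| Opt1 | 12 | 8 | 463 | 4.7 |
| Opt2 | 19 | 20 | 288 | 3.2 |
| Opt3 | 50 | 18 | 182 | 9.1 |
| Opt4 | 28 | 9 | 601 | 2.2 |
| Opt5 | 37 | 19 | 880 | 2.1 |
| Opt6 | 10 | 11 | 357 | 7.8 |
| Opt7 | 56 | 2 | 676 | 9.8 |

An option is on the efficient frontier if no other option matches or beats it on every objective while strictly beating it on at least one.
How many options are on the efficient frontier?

6

Opt1: not dominated.
Opt2: not dominated.
Opt3: dominated by Opt1 (unit cost 12≤50, lead time 8≤18, capacity 463≥182, defect rate 4.7≤9.1).
Opt4: not dominated.
Opt5: not dominated (best capacity).
Opt6: not dominated (best unit cost).
Opt7: not dominated (best lead time).
Pareto-optimal: Opt1, Opt2, Opt4, Opt5, Opt6, Opt7 → 6.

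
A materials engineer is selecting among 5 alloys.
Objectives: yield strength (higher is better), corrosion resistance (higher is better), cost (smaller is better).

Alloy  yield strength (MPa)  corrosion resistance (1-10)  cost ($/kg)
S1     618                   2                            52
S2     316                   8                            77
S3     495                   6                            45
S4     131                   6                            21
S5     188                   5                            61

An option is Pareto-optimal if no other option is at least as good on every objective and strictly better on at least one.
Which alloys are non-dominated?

S1, S2, S3, S4

S1: not dominated (best yield strength).
S2: not dominated (best corrosion resistance).
S3: not dominated.
S4: not dominated (best cost).
S5: dominated by S3 (yield strength 495≥188, corrosion resistance 6≥5, cost 45≤61).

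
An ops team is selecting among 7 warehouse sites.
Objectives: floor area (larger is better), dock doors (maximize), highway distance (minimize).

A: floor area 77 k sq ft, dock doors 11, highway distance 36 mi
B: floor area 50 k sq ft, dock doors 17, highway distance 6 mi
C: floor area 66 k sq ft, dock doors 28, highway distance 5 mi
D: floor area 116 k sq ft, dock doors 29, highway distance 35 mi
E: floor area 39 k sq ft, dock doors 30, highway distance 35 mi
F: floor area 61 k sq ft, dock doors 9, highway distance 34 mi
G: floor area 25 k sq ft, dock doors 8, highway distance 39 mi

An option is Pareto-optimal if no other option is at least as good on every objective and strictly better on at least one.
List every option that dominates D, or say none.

none

A: worse on floor area (77 vs 116).
B: worse on floor area (50 vs 116).
C: worse on floor area (66 vs 116).
E: worse on floor area (39 vs 116).
F: worse on floor area (61 vs 116).
G: worse on floor area (25 vs 116).
No option dominates D.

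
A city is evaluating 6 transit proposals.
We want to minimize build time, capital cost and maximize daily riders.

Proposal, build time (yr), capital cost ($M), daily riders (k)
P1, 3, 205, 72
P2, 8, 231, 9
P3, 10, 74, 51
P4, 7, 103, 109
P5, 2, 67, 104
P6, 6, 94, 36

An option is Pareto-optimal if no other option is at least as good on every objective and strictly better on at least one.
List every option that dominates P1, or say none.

P5: build time 2≤3, capital cost 67≤205, daily riders 104≥72 — dominates P1.
Others (P2, P3, P4, P6) are each worse than P1 on at least one objective.

P5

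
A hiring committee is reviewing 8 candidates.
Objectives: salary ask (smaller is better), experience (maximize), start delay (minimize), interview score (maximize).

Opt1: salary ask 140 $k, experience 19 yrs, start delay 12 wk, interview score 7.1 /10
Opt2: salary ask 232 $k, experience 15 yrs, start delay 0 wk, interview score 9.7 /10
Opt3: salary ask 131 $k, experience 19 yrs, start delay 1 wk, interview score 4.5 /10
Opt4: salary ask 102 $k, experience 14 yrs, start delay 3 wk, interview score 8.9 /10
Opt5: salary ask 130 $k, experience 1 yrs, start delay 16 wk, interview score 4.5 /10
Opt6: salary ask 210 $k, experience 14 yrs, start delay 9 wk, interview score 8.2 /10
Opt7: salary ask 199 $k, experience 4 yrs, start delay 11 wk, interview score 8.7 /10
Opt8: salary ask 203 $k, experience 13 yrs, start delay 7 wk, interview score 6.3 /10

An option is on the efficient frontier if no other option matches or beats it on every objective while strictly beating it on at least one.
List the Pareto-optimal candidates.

Opt1: not dominated.
Opt2: not dominated (best start delay).
Opt3: not dominated.
Opt4: not dominated (best salary ask).
Opt5: dominated by Opt4 (salary ask 102≤130, experience 14≥1, start delay 3≤16, interview score 8.9≥4.5).
Opt6: dominated by Opt4 (salary ask 102≤210, experience 14≥14, start delay 3≤9, interview score 8.9≥8.2).
Opt7: dominated by Opt4 (salary ask 102≤199, experience 14≥4, start delay 3≤11, interview score 8.9≥8.7).
Opt8: dominated by Opt4 (salary ask 102≤203, experience 14≥13, start delay 3≤7, interview score 8.9≥6.3).

Opt1, Opt2, Opt3, Opt4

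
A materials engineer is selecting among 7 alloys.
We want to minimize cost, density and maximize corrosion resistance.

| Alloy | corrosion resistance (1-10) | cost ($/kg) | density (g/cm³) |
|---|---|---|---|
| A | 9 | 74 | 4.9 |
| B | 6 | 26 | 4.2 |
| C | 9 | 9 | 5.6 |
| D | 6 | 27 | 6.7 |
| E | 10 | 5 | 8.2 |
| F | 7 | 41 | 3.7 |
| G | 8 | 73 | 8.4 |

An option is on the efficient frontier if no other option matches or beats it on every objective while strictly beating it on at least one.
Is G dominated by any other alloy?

Yes

C vs G: corrosion resistance 9≥8, cost 9≤73, density 5.6≤8.4 — C is at least as good on every objective and strictly better on at least one, so C dominates G.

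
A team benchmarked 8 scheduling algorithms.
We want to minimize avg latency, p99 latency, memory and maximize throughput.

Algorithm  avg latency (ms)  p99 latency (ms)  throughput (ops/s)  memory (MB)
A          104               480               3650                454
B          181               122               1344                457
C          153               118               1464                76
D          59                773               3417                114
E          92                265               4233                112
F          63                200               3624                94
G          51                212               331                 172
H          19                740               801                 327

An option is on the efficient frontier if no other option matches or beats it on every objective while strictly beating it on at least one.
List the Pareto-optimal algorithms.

A: dominated by E (avg latency 92≤104, p99 latency 265≤480, throughput 4233≥3650, memory 112≤454).
B: dominated by C (avg latency 153≤181, p99 latency 118≤122, throughput 1464≥1344, memory 76≤457).
C: not dominated (best p99 latency).
D: not dominated.
E: not dominated (best throughput).
F: not dominated.
G: not dominated.
H: not dominated (best avg latency).

C, D, E, F, G, H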